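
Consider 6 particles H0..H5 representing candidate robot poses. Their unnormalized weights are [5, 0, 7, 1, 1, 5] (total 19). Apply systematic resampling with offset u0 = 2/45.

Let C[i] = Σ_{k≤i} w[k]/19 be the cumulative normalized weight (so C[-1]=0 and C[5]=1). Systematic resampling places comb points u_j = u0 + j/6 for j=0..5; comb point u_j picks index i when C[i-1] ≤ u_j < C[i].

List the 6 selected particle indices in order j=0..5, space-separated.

0 0 2 2 4 5

C = [5/19, 5/19, 12/19, 13/19, 14/19, 1]
j=0: u_0=2/45 ∈ [0, 5/19) → index 0
j=1: u_1=19/90 ∈ [0, 5/19) → index 0
j=2: u_2=17/45 ∈ [5/19, 12/19) → index 2
j=3: u_3=49/90 ∈ [5/19, 12/19) → index 2
j=4: u_4=32/45 ∈ [13/19, 14/19) → index 4
j=5: u_5=79/90 ∈ [14/19, 1) → index 5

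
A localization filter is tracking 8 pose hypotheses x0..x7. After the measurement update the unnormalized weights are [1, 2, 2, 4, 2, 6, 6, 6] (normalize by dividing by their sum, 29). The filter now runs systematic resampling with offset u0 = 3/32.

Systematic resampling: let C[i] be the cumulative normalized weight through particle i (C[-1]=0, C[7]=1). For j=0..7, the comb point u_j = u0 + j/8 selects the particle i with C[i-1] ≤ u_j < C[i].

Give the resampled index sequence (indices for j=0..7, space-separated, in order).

C = [1/29, 3/29, 5/29, 9/29, 11/29, 17/29, 23/29, 1]
j=0: u_0=3/32 ∈ [1/29, 3/29) → index 1
j=1: u_1=7/32 ∈ [5/29, 9/29) → index 3
j=2: u_2=11/32 ∈ [9/29, 11/29) → index 4
j=3: u_3=15/32 ∈ [11/29, 17/29) → index 5
j=4: u_4=19/32 ∈ [17/29, 23/29) → index 6
j=5: u_5=23/32 ∈ [17/29, 23/29) → index 6
j=6: u_6=27/32 ∈ [23/29, 1) → index 7
j=7: u_7=31/32 ∈ [23/29, 1) → index 7

1 3 4 5 6 6 7 7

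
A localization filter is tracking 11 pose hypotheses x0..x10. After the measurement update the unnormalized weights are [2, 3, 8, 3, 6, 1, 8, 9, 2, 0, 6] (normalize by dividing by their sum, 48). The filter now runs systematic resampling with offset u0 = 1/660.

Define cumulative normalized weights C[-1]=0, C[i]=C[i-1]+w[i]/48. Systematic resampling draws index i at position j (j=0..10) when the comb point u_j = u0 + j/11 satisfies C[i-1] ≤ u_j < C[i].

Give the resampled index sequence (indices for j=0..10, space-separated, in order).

0 1 2 3 4 4 6 6 7 7 10

C = [1/24, 5/48, 13/48, 1/3, 11/24, 23/48, 31/48, 5/6, 7/8, 7/8, 1]
j=0: u_0=1/660 ∈ [0, 1/24) → index 0
j=1: u_1=61/660 ∈ [1/24, 5/48) → index 1
j=2: u_2=11/60 ∈ [5/48, 13/48) → index 2
j=3: u_3=181/660 ∈ [13/48, 1/3) → index 3
j=4: u_4=241/660 ∈ [1/3, 11/24) → index 4
j=5: u_5=301/660 ∈ [1/3, 11/24) → index 4
j=6: u_6=361/660 ∈ [23/48, 31/48) → index 6
j=7: u_7=421/660 ∈ [23/48, 31/48) → index 6
j=8: u_8=481/660 ∈ [31/48, 5/6) → index 7
j=9: u_9=541/660 ∈ [31/48, 5/6) → index 7
j=10: u_10=601/660 ∈ [7/8, 1) → index 10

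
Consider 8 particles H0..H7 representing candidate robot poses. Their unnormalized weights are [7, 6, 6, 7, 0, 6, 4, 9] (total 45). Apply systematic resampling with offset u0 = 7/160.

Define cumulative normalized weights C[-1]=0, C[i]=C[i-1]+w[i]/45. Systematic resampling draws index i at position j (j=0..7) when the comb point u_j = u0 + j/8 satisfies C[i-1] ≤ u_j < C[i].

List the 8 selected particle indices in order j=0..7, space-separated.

0 1 2 2 3 5 6 7

C = [7/45, 13/45, 19/45, 26/45, 26/45, 32/45, 4/5, 1]
j=0: u_0=7/160 ∈ [0, 7/45) → index 0
j=1: u_1=27/160 ∈ [7/45, 13/45) → index 1
j=2: u_2=47/160 ∈ [13/45, 19/45) → index 2
j=3: u_3=67/160 ∈ [13/45, 19/45) → index 2
j=4: u_4=87/160 ∈ [19/45, 26/45) → index 3
j=5: u_5=107/160 ∈ [26/45, 32/45) → index 5
j=6: u_6=127/160 ∈ [32/45, 4/5) → index 6
j=7: u_7=147/160 ∈ [4/5, 1) → index 7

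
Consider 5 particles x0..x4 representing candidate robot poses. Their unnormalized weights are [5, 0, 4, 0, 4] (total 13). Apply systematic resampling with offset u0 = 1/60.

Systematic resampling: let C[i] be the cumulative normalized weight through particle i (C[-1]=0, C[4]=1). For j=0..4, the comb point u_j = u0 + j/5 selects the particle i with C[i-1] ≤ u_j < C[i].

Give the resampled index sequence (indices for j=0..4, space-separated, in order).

C = [5/13, 5/13, 9/13, 9/13, 1]
j=0: u_0=1/60 ∈ [0, 5/13) → index 0
j=1: u_1=13/60 ∈ [0, 5/13) → index 0
j=2: u_2=5/12 ∈ [5/13, 9/13) → index 2
j=3: u_3=37/60 ∈ [5/13, 9/13) → index 2
j=4: u_4=49/60 ∈ [9/13, 1) → index 4

0 0 2 2 4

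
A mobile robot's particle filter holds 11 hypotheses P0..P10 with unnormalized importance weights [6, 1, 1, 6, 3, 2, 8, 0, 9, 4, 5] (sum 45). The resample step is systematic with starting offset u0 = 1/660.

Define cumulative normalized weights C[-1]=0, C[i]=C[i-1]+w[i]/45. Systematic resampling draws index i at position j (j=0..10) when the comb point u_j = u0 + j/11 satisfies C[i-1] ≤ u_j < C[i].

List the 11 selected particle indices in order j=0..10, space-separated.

C = [2/15, 7/45, 8/45, 14/45, 17/45, 19/45, 3/5, 3/5, 4/5, 8/9, 1]
j=0: u_0=1/660 ∈ [0, 2/15) → index 0
j=1: u_1=61/660 ∈ [0, 2/15) → index 0
j=2: u_2=11/60 ∈ [8/45, 14/45) → index 3
j=3: u_3=181/660 ∈ [8/45, 14/45) → index 3
j=4: u_4=241/660 ∈ [14/45, 17/45) → index 4
j=5: u_5=301/660 ∈ [19/45, 3/5) → index 6
j=6: u_6=361/660 ∈ [19/45, 3/5) → index 6
j=7: u_7=421/660 ∈ [3/5, 4/5) → index 8
j=8: u_8=481/660 ∈ [3/5, 4/5) → index 8
j=9: u_9=541/660 ∈ [4/5, 8/9) → index 9
j=10: u_10=601/660 ∈ [8/9, 1) → index 10

0 0 3 3 4 6 6 8 8 9 10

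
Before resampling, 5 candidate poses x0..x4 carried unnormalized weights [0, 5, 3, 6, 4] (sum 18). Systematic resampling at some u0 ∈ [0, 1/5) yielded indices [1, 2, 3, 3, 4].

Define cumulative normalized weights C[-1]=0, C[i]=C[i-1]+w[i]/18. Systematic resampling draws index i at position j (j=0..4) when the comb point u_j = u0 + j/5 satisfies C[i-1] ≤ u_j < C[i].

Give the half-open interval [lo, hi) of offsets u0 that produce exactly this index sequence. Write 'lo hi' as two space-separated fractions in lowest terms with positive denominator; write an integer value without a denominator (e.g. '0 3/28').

C = [0, 5/18, 4/9, 7/9, 1]
j=0 picked index 1: u0 ∈ [0, 5/18)
j=1 picked index 2: u0 ∈ [7/90, 11/45)
j=2 picked index 3: u0 ∈ [2/45, 17/45)
j=3 picked index 3: u0 ∈ [-7/45, 8/45)
j=4 picked index 4: u0 ∈ [-1/45, 1/5)
intersection: [7/90, 8/45)

7/90 8/45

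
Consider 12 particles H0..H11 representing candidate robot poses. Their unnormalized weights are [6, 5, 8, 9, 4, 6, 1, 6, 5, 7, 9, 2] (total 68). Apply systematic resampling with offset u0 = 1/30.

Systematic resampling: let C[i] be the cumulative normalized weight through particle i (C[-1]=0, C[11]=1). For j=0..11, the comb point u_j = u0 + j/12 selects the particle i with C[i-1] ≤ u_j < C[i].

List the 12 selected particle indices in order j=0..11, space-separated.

C = [3/34, 11/68, 19/68, 7/17, 8/17, 19/34, 39/68, 45/68, 25/34, 57/68, 33/34, 1]
j=0: u_0=1/30 ∈ [0, 3/34) → index 0
j=1: u_1=7/60 ∈ [3/34, 11/68) → index 1
j=2: u_2=1/5 ∈ [11/68, 19/68) → index 2
j=3: u_3=17/60 ∈ [19/68, 7/17) → index 3
j=4: u_4=11/30 ∈ [19/68, 7/17) → index 3
j=5: u_5=9/20 ∈ [7/17, 8/17) → index 4
j=6: u_6=8/15 ∈ [8/17, 19/34) → index 5
j=7: u_7=37/60 ∈ [39/68, 45/68) → index 7
j=8: u_8=7/10 ∈ [45/68, 25/34) → index 8
j=9: u_9=47/60 ∈ [25/34, 57/68) → index 9
j=10: u_10=13/15 ∈ [57/68, 33/34) → index 10
j=11: u_11=19/20 ∈ [57/68, 33/34) → index 10

0 1 2 3 3 4 5 7 8 9 10 10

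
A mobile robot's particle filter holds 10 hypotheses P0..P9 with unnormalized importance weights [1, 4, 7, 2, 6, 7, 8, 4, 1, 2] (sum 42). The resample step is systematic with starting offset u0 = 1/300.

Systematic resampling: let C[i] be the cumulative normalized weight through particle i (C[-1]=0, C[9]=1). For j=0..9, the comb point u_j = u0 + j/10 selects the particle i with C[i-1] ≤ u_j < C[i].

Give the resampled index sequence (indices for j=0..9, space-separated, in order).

0 1 2 3 4 5 5 6 6 7

C = [1/42, 5/42, 2/7, 1/3, 10/21, 9/14, 5/6, 13/14, 20/21, 1]
j=0: u_0=1/300 ∈ [0, 1/42) → index 0
j=1: u_1=31/300 ∈ [1/42, 5/42) → index 1
j=2: u_2=61/300 ∈ [5/42, 2/7) → index 2
j=3: u_3=91/300 ∈ [2/7, 1/3) → index 3
j=4: u_4=121/300 ∈ [1/3, 10/21) → index 4
j=5: u_5=151/300 ∈ [10/21, 9/14) → index 5
j=6: u_6=181/300 ∈ [10/21, 9/14) → index 5
j=7: u_7=211/300 ∈ [9/14, 5/6) → index 6
j=8: u_8=241/300 ∈ [9/14, 5/6) → index 6
j=9: u_9=271/300 ∈ [5/6, 13/14) → index 7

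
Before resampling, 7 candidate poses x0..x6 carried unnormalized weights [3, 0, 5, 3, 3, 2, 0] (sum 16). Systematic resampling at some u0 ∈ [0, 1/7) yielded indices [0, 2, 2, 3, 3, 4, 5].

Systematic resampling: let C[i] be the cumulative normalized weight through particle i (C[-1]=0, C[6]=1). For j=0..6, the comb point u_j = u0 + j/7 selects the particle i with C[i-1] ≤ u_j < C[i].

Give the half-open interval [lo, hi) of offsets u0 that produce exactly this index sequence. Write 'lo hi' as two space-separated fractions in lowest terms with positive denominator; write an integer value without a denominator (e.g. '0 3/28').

C = [3/16, 3/16, 1/2, 11/16, 7/8, 1, 1]
j=0 picked index 0: u0 ∈ [0, 3/16)
j=1 picked index 2: u0 ∈ [5/112, 5/14)
j=2 picked index 2: u0 ∈ [-11/112, 3/14)
j=3 picked index 3: u0 ∈ [1/14, 29/112)
j=4 picked index 3: u0 ∈ [-1/14, 13/112)
j=5 picked index 4: u0 ∈ [-3/112, 9/56)
j=6 picked index 5: u0 ∈ [1/56, 1/7)
intersection: [1/14, 13/112)

1/14 13/112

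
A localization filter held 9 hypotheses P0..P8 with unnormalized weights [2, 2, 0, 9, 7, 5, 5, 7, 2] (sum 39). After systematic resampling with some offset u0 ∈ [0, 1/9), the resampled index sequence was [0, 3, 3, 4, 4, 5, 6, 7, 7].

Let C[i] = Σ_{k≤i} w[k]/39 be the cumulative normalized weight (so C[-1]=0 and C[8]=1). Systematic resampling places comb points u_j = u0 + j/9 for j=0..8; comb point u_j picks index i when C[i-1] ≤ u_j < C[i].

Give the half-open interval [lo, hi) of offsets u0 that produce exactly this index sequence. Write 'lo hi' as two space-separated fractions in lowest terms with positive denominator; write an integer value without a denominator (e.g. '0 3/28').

0 2/39

C = [2/39, 4/39, 4/39, 1/3, 20/39, 25/39, 10/13, 37/39, 1]
j=0 picked index 0: u0 ∈ [0, 2/39)
j=1 picked index 3: u0 ∈ [-1/117, 2/9)
j=2 picked index 3: u0 ∈ [-14/117, 1/9)
j=3 picked index 4: u0 ∈ [0, 7/39)
j=4 picked index 4: u0 ∈ [-1/9, 8/117)
j=5 picked index 5: u0 ∈ [-5/117, 10/117)
j=6 picked index 6: u0 ∈ [-1/39, 4/39)
j=7 picked index 7: u0 ∈ [-1/117, 20/117)
j=8 picked index 7: u0 ∈ [-14/117, 7/117)
intersection: [0, 2/39)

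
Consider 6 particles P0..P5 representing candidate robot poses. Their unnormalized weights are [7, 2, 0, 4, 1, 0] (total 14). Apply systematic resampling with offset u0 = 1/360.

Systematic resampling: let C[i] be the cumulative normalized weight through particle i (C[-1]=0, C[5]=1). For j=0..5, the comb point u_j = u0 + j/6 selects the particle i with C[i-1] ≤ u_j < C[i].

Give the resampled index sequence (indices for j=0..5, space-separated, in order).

C = [1/2, 9/14, 9/14, 13/14, 1, 1]
j=0: u_0=1/360 ∈ [0, 1/2) → index 0
j=1: u_1=61/360 ∈ [0, 1/2) → index 0
j=2: u_2=121/360 ∈ [0, 1/2) → index 0
j=3: u_3=181/360 ∈ [1/2, 9/14) → index 1
j=4: u_4=241/360 ∈ [9/14, 13/14) → index 3
j=5: u_5=301/360 ∈ [9/14, 13/14) → index 3

0 0 0 1 3 3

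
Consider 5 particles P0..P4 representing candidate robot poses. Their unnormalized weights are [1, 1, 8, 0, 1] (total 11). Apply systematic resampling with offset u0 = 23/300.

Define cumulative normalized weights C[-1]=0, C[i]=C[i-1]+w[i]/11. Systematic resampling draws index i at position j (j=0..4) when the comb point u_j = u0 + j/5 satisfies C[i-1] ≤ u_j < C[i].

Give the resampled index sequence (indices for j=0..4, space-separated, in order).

C = [1/11, 2/11, 10/11, 10/11, 1]
j=0: u_0=23/300 ∈ [0, 1/11) → index 0
j=1: u_1=83/300 ∈ [2/11, 10/11) → index 2
j=2: u_2=143/300 ∈ [2/11, 10/11) → index 2
j=3: u_3=203/300 ∈ [2/11, 10/11) → index 2
j=4: u_4=263/300 ∈ [2/11, 10/11) → index 2

0 2 2 2 2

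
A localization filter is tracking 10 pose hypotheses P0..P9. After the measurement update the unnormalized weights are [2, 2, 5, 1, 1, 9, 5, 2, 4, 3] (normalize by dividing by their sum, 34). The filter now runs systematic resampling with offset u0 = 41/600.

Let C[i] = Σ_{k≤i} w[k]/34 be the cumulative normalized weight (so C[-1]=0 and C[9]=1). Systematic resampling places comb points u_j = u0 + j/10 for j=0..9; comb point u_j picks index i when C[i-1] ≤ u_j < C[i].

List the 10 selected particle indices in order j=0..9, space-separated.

1 2 3 5 5 5 6 7 8 9

C = [1/17, 2/17, 9/34, 5/17, 11/34, 10/17, 25/34, 27/34, 31/34, 1]
j=0: u_0=41/600 ∈ [1/17, 2/17) → index 1
j=1: u_1=101/600 ∈ [2/17, 9/34) → index 2
j=2: u_2=161/600 ∈ [9/34, 5/17) → index 3
j=3: u_3=221/600 ∈ [11/34, 10/17) → index 5
j=4: u_4=281/600 ∈ [11/34, 10/17) → index 5
j=5: u_5=341/600 ∈ [11/34, 10/17) → index 5
j=6: u_6=401/600 ∈ [10/17, 25/34) → index 6
j=7: u_7=461/600 ∈ [25/34, 27/34) → index 7
j=8: u_8=521/600 ∈ [27/34, 31/34) → index 8
j=9: u_9=581/600 ∈ [31/34, 1) → index 9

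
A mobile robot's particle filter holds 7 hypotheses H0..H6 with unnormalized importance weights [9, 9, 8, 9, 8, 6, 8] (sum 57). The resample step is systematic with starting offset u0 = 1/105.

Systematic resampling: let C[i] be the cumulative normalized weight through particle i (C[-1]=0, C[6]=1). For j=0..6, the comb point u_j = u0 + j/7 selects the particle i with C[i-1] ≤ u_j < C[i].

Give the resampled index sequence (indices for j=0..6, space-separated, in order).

C = [3/19, 6/19, 26/57, 35/57, 43/57, 49/57, 1]
j=0: u_0=1/105 ∈ [0, 3/19) → index 0
j=1: u_1=16/105 ∈ [0, 3/19) → index 0
j=2: u_2=31/105 ∈ [3/19, 6/19) → index 1
j=3: u_3=46/105 ∈ [6/19, 26/57) → index 2
j=4: u_4=61/105 ∈ [26/57, 35/57) → index 3
j=5: u_5=76/105 ∈ [35/57, 43/57) → index 4
j=6: u_6=13/15 ∈ [49/57, 1) → index 6

0 0 1 2 3 4 6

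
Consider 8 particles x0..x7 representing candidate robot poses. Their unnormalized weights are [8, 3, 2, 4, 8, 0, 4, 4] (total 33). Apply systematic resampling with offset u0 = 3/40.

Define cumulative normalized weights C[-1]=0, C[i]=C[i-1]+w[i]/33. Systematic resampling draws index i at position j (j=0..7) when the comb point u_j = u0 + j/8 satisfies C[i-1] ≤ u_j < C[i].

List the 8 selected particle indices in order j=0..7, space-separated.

C = [8/33, 1/3, 13/33, 17/33, 25/33, 25/33, 29/33, 1]
j=0: u_0=3/40 ∈ [0, 8/33) → index 0
j=1: u_1=1/5 ∈ [0, 8/33) → index 0
j=2: u_2=13/40 ∈ [8/33, 1/3) → index 1
j=3: u_3=9/20 ∈ [13/33, 17/33) → index 3
j=4: u_4=23/40 ∈ [17/33, 25/33) → index 4
j=5: u_5=7/10 ∈ [17/33, 25/33) → index 4
j=6: u_6=33/40 ∈ [25/33, 29/33) → index 6
j=7: u_7=19/20 ∈ [29/33, 1) → index 7

0 0 1 3 4 4 6 7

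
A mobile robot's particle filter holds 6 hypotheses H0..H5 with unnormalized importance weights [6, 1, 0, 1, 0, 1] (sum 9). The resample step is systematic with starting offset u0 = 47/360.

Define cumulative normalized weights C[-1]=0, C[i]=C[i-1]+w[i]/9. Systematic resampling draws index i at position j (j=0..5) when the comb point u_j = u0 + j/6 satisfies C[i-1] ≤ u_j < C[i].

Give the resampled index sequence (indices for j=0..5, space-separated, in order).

0 0 0 0 3 5

C = [2/3, 7/9, 7/9, 8/9, 8/9, 1]
j=0: u_0=47/360 ∈ [0, 2/3) → index 0
j=1: u_1=107/360 ∈ [0, 2/3) → index 0
j=2: u_2=167/360 ∈ [0, 2/3) → index 0
j=3: u_3=227/360 ∈ [0, 2/3) → index 0
j=4: u_4=287/360 ∈ [7/9, 8/9) → index 3
j=5: u_5=347/360 ∈ [8/9, 1) → index 5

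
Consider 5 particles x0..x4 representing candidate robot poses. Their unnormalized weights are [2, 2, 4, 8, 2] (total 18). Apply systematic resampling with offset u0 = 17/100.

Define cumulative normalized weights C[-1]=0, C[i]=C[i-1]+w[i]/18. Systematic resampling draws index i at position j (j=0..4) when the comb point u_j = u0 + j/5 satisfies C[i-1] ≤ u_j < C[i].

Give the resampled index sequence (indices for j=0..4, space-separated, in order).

1 2 3 3 4

C = [1/9, 2/9, 4/9, 8/9, 1]
j=0: u_0=17/100 ∈ [1/9, 2/9) → index 1
j=1: u_1=37/100 ∈ [2/9, 4/9) → index 2
j=2: u_2=57/100 ∈ [4/9, 8/9) → index 3
j=3: u_3=77/100 ∈ [4/9, 8/9) → index 3
j=4: u_4=97/100 ∈ [8/9, 1) → index 4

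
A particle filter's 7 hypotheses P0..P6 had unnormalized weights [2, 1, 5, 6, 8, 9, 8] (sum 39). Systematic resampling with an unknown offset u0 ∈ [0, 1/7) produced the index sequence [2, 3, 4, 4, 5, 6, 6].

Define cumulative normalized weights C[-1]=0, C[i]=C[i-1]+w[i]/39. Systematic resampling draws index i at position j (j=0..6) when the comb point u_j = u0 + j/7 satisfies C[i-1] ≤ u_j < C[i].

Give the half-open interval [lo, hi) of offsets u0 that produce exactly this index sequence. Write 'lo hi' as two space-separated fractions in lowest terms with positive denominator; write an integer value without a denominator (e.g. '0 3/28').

C = [2/39, 1/13, 8/39, 14/39, 22/39, 31/39, 1]
j=0 picked index 2: u0 ∈ [1/13, 8/39)
j=1 picked index 3: u0 ∈ [17/273, 59/273)
j=2 picked index 4: u0 ∈ [20/273, 76/273)
j=3 picked index 4: u0 ∈ [-19/273, 37/273)
j=4 picked index 5: u0 ∈ [-2/273, 61/273)
j=5 picked index 6: u0 ∈ [22/273, 2/7)
j=6 picked index 6: u0 ∈ [-17/273, 1/7)
intersection: [22/273, 37/273)

22/273 37/273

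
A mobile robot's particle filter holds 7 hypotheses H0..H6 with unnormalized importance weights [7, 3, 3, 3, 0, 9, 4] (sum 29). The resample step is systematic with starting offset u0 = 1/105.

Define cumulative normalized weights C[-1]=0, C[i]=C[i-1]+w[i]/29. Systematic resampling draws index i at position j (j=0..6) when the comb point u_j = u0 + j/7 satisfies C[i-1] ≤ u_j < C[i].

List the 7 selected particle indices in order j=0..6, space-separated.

0 0 1 2 5 5 6

C = [7/29, 10/29, 13/29, 16/29, 16/29, 25/29, 1]
j=0: u_0=1/105 ∈ [0, 7/29) → index 0
j=1: u_1=16/105 ∈ [0, 7/29) → index 0
j=2: u_2=31/105 ∈ [7/29, 10/29) → index 1
j=3: u_3=46/105 ∈ [10/29, 13/29) → index 2
j=4: u_4=61/105 ∈ [16/29, 25/29) → index 5
j=5: u_5=76/105 ∈ [16/29, 25/29) → index 5
j=6: u_6=13/15 ∈ [25/29, 1) → index 6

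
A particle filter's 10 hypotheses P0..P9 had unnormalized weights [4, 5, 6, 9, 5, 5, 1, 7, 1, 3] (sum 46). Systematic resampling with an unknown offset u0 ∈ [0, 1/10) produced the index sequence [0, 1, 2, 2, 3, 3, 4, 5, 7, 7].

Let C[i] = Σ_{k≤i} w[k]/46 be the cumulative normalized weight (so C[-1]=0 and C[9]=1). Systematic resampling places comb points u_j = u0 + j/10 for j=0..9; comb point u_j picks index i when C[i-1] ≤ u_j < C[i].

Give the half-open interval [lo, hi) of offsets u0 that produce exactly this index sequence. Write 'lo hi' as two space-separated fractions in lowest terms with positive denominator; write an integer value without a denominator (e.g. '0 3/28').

C = [2/23, 9/46, 15/46, 12/23, 29/46, 17/23, 35/46, 21/23, 43/46, 1]
j=0 picked index 0: u0 ∈ [0, 2/23)
j=1 picked index 1: u0 ∈ [-3/230, 11/115)
j=2 picked index 2: u0 ∈ [-1/230, 29/230)
j=3 picked index 2: u0 ∈ [-12/115, 3/115)
j=4 picked index 3: u0 ∈ [-17/230, 14/115)
j=5 picked index 3: u0 ∈ [-4/23, 1/46)
j=6 picked index 4: u0 ∈ [-9/115, 7/230)
j=7 picked index 5: u0 ∈ [-8/115, 9/230)
j=8 picked index 7: u0 ∈ [-9/230, 13/115)
j=9 picked index 7: u0 ∈ [-16/115, 3/230)
intersection: [0, 3/230)

0 3/230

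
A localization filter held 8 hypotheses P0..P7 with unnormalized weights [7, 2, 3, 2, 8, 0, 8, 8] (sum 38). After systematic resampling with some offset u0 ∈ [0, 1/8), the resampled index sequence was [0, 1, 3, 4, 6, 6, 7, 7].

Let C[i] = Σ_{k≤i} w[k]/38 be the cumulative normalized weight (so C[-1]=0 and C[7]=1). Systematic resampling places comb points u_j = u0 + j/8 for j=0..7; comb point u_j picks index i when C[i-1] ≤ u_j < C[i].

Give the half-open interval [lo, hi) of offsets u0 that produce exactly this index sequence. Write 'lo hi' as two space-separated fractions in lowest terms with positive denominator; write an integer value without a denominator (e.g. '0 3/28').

C = [7/38, 9/38, 6/19, 7/19, 11/19, 11/19, 15/19, 1]
j=0 picked index 0: u0 ∈ [0, 7/38)
j=1 picked index 1: u0 ∈ [9/152, 17/152)
j=2 picked index 3: u0 ∈ [5/76, 9/76)
j=3 picked index 4: u0 ∈ [-1/152, 31/152)
j=4 picked index 6: u0 ∈ [3/38, 11/38)
j=5 picked index 6: u0 ∈ [-7/152, 25/152)
j=6 picked index 7: u0 ∈ [3/76, 1/4)
j=7 picked index 7: u0 ∈ [-13/152, 1/8)
intersection: [3/38, 17/152)

3/38 17/152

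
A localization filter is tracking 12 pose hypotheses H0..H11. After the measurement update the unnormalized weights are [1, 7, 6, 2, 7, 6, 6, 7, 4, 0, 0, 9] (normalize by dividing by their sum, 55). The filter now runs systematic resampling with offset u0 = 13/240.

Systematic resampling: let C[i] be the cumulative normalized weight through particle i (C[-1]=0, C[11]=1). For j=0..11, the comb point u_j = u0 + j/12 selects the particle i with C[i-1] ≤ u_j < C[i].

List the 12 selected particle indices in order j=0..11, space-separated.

C = [1/55, 8/55, 14/55, 16/55, 23/55, 29/55, 7/11, 42/55, 46/55, 46/55, 46/55, 1]
j=0: u_0=13/240 ∈ [1/55, 8/55) → index 1
j=1: u_1=11/80 ∈ [1/55, 8/55) → index 1
j=2: u_2=53/240 ∈ [8/55, 14/55) → index 2
j=3: u_3=73/240 ∈ [16/55, 23/55) → index 4
j=4: u_4=31/80 ∈ [16/55, 23/55) → index 4
j=5: u_5=113/240 ∈ [23/55, 29/55) → index 5
j=6: u_6=133/240 ∈ [29/55, 7/11) → index 6
j=7: u_7=51/80 ∈ [7/11, 42/55) → index 7
j=8: u_8=173/240 ∈ [7/11, 42/55) → index 7
j=9: u_9=193/240 ∈ [42/55, 46/55) → index 8
j=10: u_10=71/80 ∈ [46/55, 1) → index 11
j=11: u_11=233/240 ∈ [46/55, 1) → index 11

1 1 2 4 4 5 6 7 7 8 11 11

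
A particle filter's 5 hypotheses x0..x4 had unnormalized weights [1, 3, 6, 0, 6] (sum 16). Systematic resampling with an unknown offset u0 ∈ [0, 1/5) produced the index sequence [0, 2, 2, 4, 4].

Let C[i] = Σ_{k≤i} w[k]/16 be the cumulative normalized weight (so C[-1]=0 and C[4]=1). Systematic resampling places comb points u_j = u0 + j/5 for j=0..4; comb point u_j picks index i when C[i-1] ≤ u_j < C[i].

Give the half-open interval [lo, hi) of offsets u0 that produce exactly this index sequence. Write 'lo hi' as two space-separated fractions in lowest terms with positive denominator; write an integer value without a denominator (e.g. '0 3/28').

C = [1/16, 1/4, 5/8, 5/8, 1]
j=0 picked index 0: u0 ∈ [0, 1/16)
j=1 picked index 2: u0 ∈ [1/20, 17/40)
j=2 picked index 2: u0 ∈ [-3/20, 9/40)
j=3 picked index 4: u0 ∈ [1/40, 2/5)
j=4 picked index 4: u0 ∈ [-7/40, 1/5)
intersection: [1/20, 1/16)

1/20 1/16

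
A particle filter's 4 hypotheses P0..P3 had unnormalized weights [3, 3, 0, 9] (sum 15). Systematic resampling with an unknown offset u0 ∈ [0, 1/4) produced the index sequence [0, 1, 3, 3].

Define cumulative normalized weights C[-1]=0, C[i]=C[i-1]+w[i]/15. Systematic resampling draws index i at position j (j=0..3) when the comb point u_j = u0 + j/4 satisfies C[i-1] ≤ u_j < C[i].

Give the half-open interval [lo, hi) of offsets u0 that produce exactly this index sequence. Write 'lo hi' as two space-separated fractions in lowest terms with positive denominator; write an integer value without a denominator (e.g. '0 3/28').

0 3/20

C = [1/5, 2/5, 2/5, 1]
j=0 picked index 0: u0 ∈ [0, 1/5)
j=1 picked index 1: u0 ∈ [-1/20, 3/20)
j=2 picked index 3: u0 ∈ [-1/10, 1/2)
j=3 picked index 3: u0 ∈ [-7/20, 1/4)
intersection: [0, 3/20)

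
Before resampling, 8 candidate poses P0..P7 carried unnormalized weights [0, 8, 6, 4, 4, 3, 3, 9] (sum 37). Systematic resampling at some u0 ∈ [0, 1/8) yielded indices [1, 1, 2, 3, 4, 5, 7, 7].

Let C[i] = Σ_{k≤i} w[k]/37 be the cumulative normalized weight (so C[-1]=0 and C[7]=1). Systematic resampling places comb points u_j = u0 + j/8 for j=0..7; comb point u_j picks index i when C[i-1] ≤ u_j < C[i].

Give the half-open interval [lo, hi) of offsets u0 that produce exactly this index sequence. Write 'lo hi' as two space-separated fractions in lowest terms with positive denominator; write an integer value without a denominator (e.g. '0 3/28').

C = [0, 8/37, 14/37, 18/37, 22/37, 25/37, 28/37, 1]
j=0 picked index 1: u0 ∈ [0, 8/37)
j=1 picked index 1: u0 ∈ [-1/8, 27/296)
j=2 picked index 2: u0 ∈ [-5/148, 19/148)
j=3 picked index 3: u0 ∈ [1/296, 33/296)
j=4 picked index 4: u0 ∈ [-1/74, 7/74)
j=5 picked index 5: u0 ∈ [-9/296, 15/296)
j=6 picked index 7: u0 ∈ [1/148, 1/4)
j=7 picked index 7: u0 ∈ [-35/296, 1/8)
intersection: [1/148, 15/296)

1/148 15/296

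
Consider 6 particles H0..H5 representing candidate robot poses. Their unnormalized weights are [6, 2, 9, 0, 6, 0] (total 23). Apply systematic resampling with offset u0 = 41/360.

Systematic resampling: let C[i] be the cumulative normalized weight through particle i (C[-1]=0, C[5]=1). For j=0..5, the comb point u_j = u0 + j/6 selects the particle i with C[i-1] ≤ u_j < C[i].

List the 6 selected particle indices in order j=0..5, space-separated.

0 1 2 2 4 4

C = [6/23, 8/23, 17/23, 17/23, 1, 1]
j=0: u_0=41/360 ∈ [0, 6/23) → index 0
j=1: u_1=101/360 ∈ [6/23, 8/23) → index 1
j=2: u_2=161/360 ∈ [8/23, 17/23) → index 2
j=3: u_3=221/360 ∈ [8/23, 17/23) → index 2
j=4: u_4=281/360 ∈ [17/23, 1) → index 4
j=5: u_5=341/360 ∈ [17/23, 1) → index 4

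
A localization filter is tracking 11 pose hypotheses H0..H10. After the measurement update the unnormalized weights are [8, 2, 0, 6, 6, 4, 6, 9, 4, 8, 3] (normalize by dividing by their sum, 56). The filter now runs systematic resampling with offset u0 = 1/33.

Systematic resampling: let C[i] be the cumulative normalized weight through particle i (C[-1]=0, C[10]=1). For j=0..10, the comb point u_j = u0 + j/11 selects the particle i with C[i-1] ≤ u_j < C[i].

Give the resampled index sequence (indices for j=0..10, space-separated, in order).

C = [1/7, 5/28, 5/28, 2/7, 11/28, 13/28, 4/7, 41/56, 45/56, 53/56, 1]
j=0: u_0=1/33 ∈ [0, 1/7) → index 0
j=1: u_1=4/33 ∈ [0, 1/7) → index 0
j=2: u_2=7/33 ∈ [5/28, 2/7) → index 3
j=3: u_3=10/33 ∈ [2/7, 11/28) → index 4
j=4: u_4=13/33 ∈ [11/28, 13/28) → index 5
j=5: u_5=16/33 ∈ [13/28, 4/7) → index 6
j=6: u_6=19/33 ∈ [4/7, 41/56) → index 7
j=7: u_7=2/3 ∈ [4/7, 41/56) → index 7
j=8: u_8=25/33 ∈ [41/56, 45/56) → index 8
j=9: u_9=28/33 ∈ [45/56, 53/56) → index 9
j=10: u_10=31/33 ∈ [45/56, 53/56) → index 9

0 0 3 4 5 6 7 7 8 9 9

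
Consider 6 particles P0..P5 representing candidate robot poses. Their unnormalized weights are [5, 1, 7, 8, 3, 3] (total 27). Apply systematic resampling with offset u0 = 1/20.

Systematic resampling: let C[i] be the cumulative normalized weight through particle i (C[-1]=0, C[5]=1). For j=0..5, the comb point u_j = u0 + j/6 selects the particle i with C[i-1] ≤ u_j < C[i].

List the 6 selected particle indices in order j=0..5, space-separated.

C = [5/27, 2/9, 13/27, 7/9, 8/9, 1]
j=0: u_0=1/20 ∈ [0, 5/27) → index 0
j=1: u_1=13/60 ∈ [5/27, 2/9) → index 1
j=2: u_2=23/60 ∈ [2/9, 13/27) → index 2
j=3: u_3=11/20 ∈ [13/27, 7/9) → index 3
j=4: u_4=43/60 ∈ [13/27, 7/9) → index 3
j=5: u_5=53/60 ∈ [7/9, 8/9) → index 4

0 1 2 3 3 4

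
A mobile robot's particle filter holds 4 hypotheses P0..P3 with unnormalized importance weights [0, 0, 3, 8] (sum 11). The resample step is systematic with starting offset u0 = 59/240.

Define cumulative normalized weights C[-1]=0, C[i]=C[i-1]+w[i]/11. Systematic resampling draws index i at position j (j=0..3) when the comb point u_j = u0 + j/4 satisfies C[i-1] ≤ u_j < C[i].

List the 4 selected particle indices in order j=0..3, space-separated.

2 3 3 3

C = [0, 0, 3/11, 1]
j=0: u_0=59/240 ∈ [0, 3/11) → index 2
j=1: u_1=119/240 ∈ [3/11, 1) → index 3
j=2: u_2=179/240 ∈ [3/11, 1) → index 3
j=3: u_3=239/240 ∈ [3/11, 1) → index 3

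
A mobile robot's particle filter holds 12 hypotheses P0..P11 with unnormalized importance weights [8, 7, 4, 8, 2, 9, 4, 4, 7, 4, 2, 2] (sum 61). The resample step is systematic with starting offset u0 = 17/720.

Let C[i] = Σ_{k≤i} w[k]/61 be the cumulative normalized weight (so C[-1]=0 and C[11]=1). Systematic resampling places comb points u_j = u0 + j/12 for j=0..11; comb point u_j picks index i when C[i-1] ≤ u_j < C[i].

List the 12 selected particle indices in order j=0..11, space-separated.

0 0 1 2 3 3 5 5 7 8 8 10

C = [8/61, 15/61, 19/61, 27/61, 29/61, 38/61, 42/61, 46/61, 53/61, 57/61, 59/61, 1]
j=0: u_0=17/720 ∈ [0, 8/61) → index 0
j=1: u_1=77/720 ∈ [0, 8/61) → index 0
j=2: u_2=137/720 ∈ [8/61, 15/61) → index 1
j=3: u_3=197/720 ∈ [15/61, 19/61) → index 2
j=4: u_4=257/720 ∈ [19/61, 27/61) → index 3
j=5: u_5=317/720 ∈ [19/61, 27/61) → index 3
j=6: u_6=377/720 ∈ [29/61, 38/61) → index 5
j=7: u_7=437/720 ∈ [29/61, 38/61) → index 5
j=8: u_8=497/720 ∈ [42/61, 46/61) → index 7
j=9: u_9=557/720 ∈ [46/61, 53/61) → index 8
j=10: u_10=617/720 ∈ [46/61, 53/61) → index 8
j=11: u_11=677/720 ∈ [57/61, 59/61) → index 10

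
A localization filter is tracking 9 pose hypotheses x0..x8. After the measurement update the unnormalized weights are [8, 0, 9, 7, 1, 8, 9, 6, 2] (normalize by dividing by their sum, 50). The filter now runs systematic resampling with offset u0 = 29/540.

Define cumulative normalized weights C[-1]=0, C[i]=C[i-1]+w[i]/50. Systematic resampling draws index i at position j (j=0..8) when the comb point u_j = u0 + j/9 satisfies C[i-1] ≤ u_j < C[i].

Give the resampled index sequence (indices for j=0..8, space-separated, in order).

C = [4/25, 4/25, 17/50, 12/25, 1/2, 33/50, 21/25, 24/25, 1]
j=0: u_0=29/540 ∈ [0, 4/25) → index 0
j=1: u_1=89/540 ∈ [4/25, 17/50) → index 2
j=2: u_2=149/540 ∈ [4/25, 17/50) → index 2
j=3: u_3=209/540 ∈ [17/50, 12/25) → index 3
j=4: u_4=269/540 ∈ [12/25, 1/2) → index 4
j=5: u_5=329/540 ∈ [1/2, 33/50) → index 5
j=6: u_6=389/540 ∈ [33/50, 21/25) → index 6
j=7: u_7=449/540 ∈ [33/50, 21/25) → index 6
j=8: u_8=509/540 ∈ [21/25, 24/25) → index 7

0 2 2 3 4 5 6 6 7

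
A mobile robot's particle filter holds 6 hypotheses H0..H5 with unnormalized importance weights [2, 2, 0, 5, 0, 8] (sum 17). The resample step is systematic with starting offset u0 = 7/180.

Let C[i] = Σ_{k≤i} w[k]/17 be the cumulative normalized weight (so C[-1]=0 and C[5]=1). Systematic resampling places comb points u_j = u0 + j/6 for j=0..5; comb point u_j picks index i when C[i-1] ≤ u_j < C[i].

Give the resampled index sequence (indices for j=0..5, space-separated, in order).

C = [2/17, 4/17, 4/17, 9/17, 9/17, 1]
j=0: u_0=7/180 ∈ [0, 2/17) → index 0
j=1: u_1=37/180 ∈ [2/17, 4/17) → index 1
j=2: u_2=67/180 ∈ [4/17, 9/17) → index 3
j=3: u_3=97/180 ∈ [9/17, 1) → index 5
j=4: u_4=127/180 ∈ [9/17, 1) → index 5
j=5: u_5=157/180 ∈ [9/17, 1) → index 5

0 1 3 5 5 5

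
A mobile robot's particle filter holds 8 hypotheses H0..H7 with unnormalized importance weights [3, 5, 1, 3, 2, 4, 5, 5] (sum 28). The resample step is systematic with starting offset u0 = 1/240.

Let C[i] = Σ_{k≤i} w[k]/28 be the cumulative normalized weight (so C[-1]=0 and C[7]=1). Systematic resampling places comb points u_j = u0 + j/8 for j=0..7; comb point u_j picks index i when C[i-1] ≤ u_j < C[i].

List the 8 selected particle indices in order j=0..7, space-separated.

C = [3/28, 2/7, 9/28, 3/7, 1/2, 9/14, 23/28, 1]
j=0: u_0=1/240 ∈ [0, 3/28) → index 0
j=1: u_1=31/240 ∈ [3/28, 2/7) → index 1
j=2: u_2=61/240 ∈ [3/28, 2/7) → index 1
j=3: u_3=91/240 ∈ [9/28, 3/7) → index 3
j=4: u_4=121/240 ∈ [1/2, 9/14) → index 5
j=5: u_5=151/240 ∈ [1/2, 9/14) → index 5
j=6: u_6=181/240 ∈ [9/14, 23/28) → index 6
j=7: u_7=211/240 ∈ [23/28, 1) → index 7

0 1 1 3 5 5 6 7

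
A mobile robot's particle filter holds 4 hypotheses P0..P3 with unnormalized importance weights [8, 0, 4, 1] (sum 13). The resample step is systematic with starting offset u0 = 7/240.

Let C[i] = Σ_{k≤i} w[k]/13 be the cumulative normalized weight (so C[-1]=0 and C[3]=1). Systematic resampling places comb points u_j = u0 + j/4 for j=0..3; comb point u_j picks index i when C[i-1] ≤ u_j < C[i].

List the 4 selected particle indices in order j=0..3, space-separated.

0 0 0 2

C = [8/13, 8/13, 12/13, 1]
j=0: u_0=7/240 ∈ [0, 8/13) → index 0
j=1: u_1=67/240 ∈ [0, 8/13) → index 0
j=2: u_2=127/240 ∈ [0, 8/13) → index 0
j=3: u_3=187/240 ∈ [8/13, 12/13) → index 2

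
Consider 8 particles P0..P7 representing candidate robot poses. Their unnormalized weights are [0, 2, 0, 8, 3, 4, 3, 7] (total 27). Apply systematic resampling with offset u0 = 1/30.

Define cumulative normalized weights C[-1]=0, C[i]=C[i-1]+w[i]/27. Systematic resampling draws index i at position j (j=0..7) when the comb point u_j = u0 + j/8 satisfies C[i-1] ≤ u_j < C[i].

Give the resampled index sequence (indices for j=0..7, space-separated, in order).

C = [0, 2/27, 2/27, 10/27, 13/27, 17/27, 20/27, 1]
j=0: u_0=1/30 ∈ [0, 2/27) → index 1
j=1: u_1=19/120 ∈ [2/27, 10/27) → index 3
j=2: u_2=17/60 ∈ [2/27, 10/27) → index 3
j=3: u_3=49/120 ∈ [10/27, 13/27) → index 4
j=4: u_4=8/15 ∈ [13/27, 17/27) → index 5
j=5: u_5=79/120 ∈ [17/27, 20/27) → index 6
j=6: u_6=47/60 ∈ [20/27, 1) → index 7
j=7: u_7=109/120 ∈ [20/27, 1) → index 7

1 3 3 4 5 6 7 7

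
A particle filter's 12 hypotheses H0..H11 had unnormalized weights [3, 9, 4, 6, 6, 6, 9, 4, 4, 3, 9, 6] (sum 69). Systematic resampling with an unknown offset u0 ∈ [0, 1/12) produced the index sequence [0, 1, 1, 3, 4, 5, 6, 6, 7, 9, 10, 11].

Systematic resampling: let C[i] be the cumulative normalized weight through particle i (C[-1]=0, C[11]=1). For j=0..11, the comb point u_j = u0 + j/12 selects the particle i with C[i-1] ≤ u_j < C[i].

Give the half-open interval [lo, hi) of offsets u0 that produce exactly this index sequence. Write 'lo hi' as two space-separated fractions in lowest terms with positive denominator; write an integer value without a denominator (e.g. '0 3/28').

C = [1/23, 4/23, 16/69, 22/69, 28/69, 34/69, 43/69, 47/69, 17/23, 18/23, 21/23, 1]
j=0 picked index 0: u0 ∈ [0, 1/23)
j=1 picked index 1: u0 ∈ [-11/276, 25/276)
j=2 picked index 1: u0 ∈ [-17/138, 1/138)
j=3 picked index 3: u0 ∈ [-5/276, 19/276)
j=4 picked index 4: u0 ∈ [-1/69, 5/69)
j=5 picked index 5: u0 ∈ [-1/92, 7/92)
j=6 picked index 6: u0 ∈ [-1/138, 17/138)
j=7 picked index 6: u0 ∈ [-25/276, 11/276)
j=8 picked index 7: u0 ∈ [-1/23, 1/69)
j=9 picked index 9: u0 ∈ [-1/92, 3/92)
j=10 picked index 10: u0 ∈ [-7/138, 11/138)
j=11 picked index 11: u0 ∈ [-1/276, 1/12)
intersection: [0, 1/138)

0 1/138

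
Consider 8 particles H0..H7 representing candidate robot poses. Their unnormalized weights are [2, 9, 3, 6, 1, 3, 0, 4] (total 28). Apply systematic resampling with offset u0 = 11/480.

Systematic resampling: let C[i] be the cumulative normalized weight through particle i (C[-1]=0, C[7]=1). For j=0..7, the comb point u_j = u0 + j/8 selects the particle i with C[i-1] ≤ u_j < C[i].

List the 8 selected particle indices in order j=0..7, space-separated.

0 1 1 2 3 3 5 7

C = [1/14, 11/28, 1/2, 5/7, 3/4, 6/7, 6/7, 1]
j=0: u_0=11/480 ∈ [0, 1/14) → index 0
j=1: u_1=71/480 ∈ [1/14, 11/28) → index 1
j=2: u_2=131/480 ∈ [1/14, 11/28) → index 1
j=3: u_3=191/480 ∈ [11/28, 1/2) → index 2
j=4: u_4=251/480 ∈ [1/2, 5/7) → index 3
j=5: u_5=311/480 ∈ [1/2, 5/7) → index 3
j=6: u_6=371/480 ∈ [3/4, 6/7) → index 5
j=7: u_7=431/480 ∈ [6/7, 1) → index 7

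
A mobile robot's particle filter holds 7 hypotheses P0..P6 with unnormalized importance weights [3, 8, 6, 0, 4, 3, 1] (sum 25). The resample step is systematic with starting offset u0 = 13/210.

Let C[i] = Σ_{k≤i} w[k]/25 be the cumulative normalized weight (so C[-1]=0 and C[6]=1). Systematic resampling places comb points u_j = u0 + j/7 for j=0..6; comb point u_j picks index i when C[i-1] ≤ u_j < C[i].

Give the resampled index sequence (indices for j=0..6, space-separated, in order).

0 1 1 2 2 4 5

C = [3/25, 11/25, 17/25, 17/25, 21/25, 24/25, 1]
j=0: u_0=13/210 ∈ [0, 3/25) → index 0
j=1: u_1=43/210 ∈ [3/25, 11/25) → index 1
j=2: u_2=73/210 ∈ [3/25, 11/25) → index 1
j=3: u_3=103/210 ∈ [11/25, 17/25) → index 2
j=4: u_4=19/30 ∈ [11/25, 17/25) → index 2
j=5: u_5=163/210 ∈ [17/25, 21/25) → index 4
j=6: u_6=193/210 ∈ [21/25, 24/25) → index 5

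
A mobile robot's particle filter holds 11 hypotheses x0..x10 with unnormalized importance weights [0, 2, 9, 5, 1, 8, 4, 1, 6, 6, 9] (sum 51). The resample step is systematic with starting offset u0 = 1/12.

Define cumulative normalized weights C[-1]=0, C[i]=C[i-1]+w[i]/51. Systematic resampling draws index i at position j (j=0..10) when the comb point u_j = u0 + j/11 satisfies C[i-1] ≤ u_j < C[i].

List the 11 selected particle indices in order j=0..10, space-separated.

C = [0, 2/51, 11/51, 16/51, 1/3, 25/51, 29/51, 10/17, 12/17, 14/17, 1]
j=0: u_0=1/12 ∈ [2/51, 11/51) → index 2
j=1: u_1=23/132 ∈ [2/51, 11/51) → index 2
j=2: u_2=35/132 ∈ [11/51, 16/51) → index 3
j=3: u_3=47/132 ∈ [1/3, 25/51) → index 5
j=4: u_4=59/132 ∈ [1/3, 25/51) → index 5
j=5: u_5=71/132 ∈ [25/51, 29/51) → index 6
j=6: u_6=83/132 ∈ [10/17, 12/17) → index 8
j=7: u_7=95/132 ∈ [12/17, 14/17) → index 9
j=8: u_8=107/132 ∈ [12/17, 14/17) → index 9
j=9: u_9=119/132 ∈ [14/17, 1) → index 10
j=10: u_10=131/132 ∈ [14/17, 1) → index 10

2 2 3 5 5 6 8 9 9 10 10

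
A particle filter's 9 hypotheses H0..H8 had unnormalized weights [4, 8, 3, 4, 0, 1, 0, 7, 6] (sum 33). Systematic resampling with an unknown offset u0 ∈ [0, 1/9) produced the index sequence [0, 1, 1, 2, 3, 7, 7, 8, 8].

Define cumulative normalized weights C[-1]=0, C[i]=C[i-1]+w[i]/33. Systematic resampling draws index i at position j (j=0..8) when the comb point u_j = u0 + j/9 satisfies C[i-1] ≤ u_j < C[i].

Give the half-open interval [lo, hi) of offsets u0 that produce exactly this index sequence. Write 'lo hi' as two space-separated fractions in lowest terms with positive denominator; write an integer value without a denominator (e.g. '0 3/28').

5/99 1/9

C = [4/33, 4/11, 5/11, 19/33, 19/33, 20/33, 20/33, 9/11, 1]
j=0 picked index 0: u0 ∈ [0, 4/33)
j=1 picked index 1: u0 ∈ [1/99, 25/99)
j=2 picked index 1: u0 ∈ [-10/99, 14/99)
j=3 picked index 2: u0 ∈ [1/33, 4/33)
j=4 picked index 3: u0 ∈ [1/99, 13/99)
j=5 picked index 7: u0 ∈ [5/99, 26/99)
j=6 picked index 7: u0 ∈ [-2/33, 5/33)
j=7 picked index 8: u0 ∈ [4/99, 2/9)
j=8 picked index 8: u0 ∈ [-7/99, 1/9)
intersection: [5/99, 1/9)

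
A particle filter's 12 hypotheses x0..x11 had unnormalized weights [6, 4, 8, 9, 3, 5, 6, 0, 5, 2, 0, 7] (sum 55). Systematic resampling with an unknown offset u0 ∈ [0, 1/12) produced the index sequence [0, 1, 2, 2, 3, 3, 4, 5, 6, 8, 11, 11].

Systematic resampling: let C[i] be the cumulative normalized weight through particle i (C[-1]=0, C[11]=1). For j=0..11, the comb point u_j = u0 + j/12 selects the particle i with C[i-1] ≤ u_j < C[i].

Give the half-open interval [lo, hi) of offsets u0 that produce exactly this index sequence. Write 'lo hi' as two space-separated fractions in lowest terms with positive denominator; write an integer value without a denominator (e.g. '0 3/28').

C = [6/55, 2/11, 18/55, 27/55, 6/11, 7/11, 41/55, 41/55, 46/55, 48/55, 48/55, 1]
j=0 picked index 0: u0 ∈ [0, 6/55)
j=1 picked index 1: u0 ∈ [17/660, 13/132)
j=2 picked index 2: u0 ∈ [1/66, 53/330)
j=3 picked index 2: u0 ∈ [-3/44, 17/220)
j=4 picked index 3: u0 ∈ [-1/165, 26/165)
j=5 picked index 3: u0 ∈ [-59/660, 49/660)
j=6 picked index 4: u0 ∈ [-1/110, 1/22)
j=7 picked index 5: u0 ∈ [-5/132, 7/132)
j=8 picked index 6: u0 ∈ [-1/33, 13/165)
j=9 picked index 8: u0 ∈ [-1/220, 19/220)
j=10 picked index 11: u0 ∈ [13/330, 1/6)
j=11 picked index 11: u0 ∈ [-29/660, 1/12)
intersection: [13/330, 1/22)

13/330 1/22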